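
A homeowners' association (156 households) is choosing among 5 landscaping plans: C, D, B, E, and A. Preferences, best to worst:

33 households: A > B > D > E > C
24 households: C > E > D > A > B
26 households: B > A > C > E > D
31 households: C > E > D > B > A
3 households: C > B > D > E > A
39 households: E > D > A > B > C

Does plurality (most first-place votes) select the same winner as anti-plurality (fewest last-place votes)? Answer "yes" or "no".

no

Plurality — first-place votes: C 58, D 0, B 26, E 39, A 33. Winner: C.
Anti-plurality — last-place votes: C 72, D 26, B 24, E 0, A 34. Winner: E.
The two methods disagree.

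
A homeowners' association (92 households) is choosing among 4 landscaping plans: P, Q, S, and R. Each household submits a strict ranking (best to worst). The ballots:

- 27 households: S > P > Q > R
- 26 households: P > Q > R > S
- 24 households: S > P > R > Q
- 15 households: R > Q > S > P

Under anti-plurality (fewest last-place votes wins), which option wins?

Last-place votes: P 15, Q 24, S 26, R 27.
P is ranked last by the fewest voters, so P wins.

P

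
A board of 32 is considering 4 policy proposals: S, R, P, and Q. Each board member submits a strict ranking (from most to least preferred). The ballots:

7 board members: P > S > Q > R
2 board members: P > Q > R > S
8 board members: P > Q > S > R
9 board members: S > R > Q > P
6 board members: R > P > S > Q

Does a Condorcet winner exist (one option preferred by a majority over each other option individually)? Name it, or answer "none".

P

P vs S: 23–9 for P.
P vs R: 17–15 for P.
P vs Q: 23–9 for P.
P beats every other option head-to-head.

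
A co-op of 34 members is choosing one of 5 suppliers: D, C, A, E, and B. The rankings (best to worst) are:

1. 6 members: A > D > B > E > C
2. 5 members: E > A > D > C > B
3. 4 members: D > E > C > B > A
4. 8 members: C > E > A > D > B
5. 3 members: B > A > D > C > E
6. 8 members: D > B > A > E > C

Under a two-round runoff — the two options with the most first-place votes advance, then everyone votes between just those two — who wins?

Round 1 first-place votes: D 12, C 8, A 6, E 5, B 3.
D and C advance.
Runoff: D is preferred to C by 26 voters; C by 8.
D wins the runoff.

D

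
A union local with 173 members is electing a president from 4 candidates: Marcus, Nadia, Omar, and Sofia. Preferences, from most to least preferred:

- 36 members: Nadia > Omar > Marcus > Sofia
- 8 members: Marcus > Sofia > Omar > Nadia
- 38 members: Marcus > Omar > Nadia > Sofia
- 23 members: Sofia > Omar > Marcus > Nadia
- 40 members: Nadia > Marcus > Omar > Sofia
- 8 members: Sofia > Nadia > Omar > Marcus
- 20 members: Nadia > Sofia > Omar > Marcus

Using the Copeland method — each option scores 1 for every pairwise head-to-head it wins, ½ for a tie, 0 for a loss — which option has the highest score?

Marcus: beats Sofia; loses to Nadia and Omar → score 1.
Nadia: beats Marcus, Omar, and Sofia → score 3.
Omar: beats Marcus and Sofia; loses to Nadia → score 2.
Sofia: loses to Marcus, Nadia, and Omar → score 0.
Nadia has the best pairwise record.

Nadia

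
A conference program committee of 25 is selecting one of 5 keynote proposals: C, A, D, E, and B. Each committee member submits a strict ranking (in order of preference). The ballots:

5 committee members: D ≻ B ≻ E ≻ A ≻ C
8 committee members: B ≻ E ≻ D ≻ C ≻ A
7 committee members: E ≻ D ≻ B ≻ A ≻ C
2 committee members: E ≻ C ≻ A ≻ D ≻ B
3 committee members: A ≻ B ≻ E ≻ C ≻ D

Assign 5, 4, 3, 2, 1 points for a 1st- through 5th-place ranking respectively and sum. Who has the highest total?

C: 5·1 + 8·2 + 7·1 + 2·4 + 3·2 = 42
A: 5·2 + 8·1 + 7·2 + 2·3 + 3·5 = 53
D: 5·5 + 8·3 + 7·4 + 2·2 + 3·1 = 84
E: 5·3 + 8·4 + 7·5 + 2·5 + 3·3 = 101
B: 5·4 + 8·5 + 7·3 + 2·1 + 3·4 = 95
E has the highest Borda score (101).

E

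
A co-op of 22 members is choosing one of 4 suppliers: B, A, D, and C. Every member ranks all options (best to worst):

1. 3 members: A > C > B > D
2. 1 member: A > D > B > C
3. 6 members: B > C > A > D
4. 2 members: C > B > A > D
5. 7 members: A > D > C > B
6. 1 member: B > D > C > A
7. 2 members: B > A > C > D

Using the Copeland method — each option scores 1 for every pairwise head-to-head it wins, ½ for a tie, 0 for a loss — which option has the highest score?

A

B: beats D; ties A; loses to C → score 1.5.
A: beats D and C; ties B → score 2.5.
D: loses to B, A, and C → score 0.
C: beats B and D; loses to A → score 2.
A has the best pairwise record.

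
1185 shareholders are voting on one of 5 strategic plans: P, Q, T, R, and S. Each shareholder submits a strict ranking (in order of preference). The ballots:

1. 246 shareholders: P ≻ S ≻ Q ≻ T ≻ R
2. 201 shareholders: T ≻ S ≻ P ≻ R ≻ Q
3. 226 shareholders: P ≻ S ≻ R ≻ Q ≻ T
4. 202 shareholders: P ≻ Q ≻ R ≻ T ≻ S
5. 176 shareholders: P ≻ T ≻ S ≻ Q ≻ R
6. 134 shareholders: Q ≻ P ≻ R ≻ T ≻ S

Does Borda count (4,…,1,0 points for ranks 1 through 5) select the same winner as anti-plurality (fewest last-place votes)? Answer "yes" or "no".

yes

Borda — scores: P 4204, Q 2036, T 1914, R 1325, S 2371. Winner: P.
Anti-plurality — last-place votes: P 0, Q 201, T 226, R 422, S 336. Winner: P.
The two methods agree.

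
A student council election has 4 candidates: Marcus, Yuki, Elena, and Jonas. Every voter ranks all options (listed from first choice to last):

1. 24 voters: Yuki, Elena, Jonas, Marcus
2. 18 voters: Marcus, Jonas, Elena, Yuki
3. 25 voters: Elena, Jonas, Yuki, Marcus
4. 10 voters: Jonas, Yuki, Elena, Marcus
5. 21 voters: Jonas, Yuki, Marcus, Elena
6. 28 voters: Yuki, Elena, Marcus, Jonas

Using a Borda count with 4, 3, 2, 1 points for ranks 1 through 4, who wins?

Marcus: 24·1 + 18·4 + 25·1 + 10·1 + 21·2 + 28·2 = 229
Yuki: 24·4 + 18·1 + 25·2 + 10·3 + 21·3 + 28·4 = 369
Elena: 24·3 + 18·2 + 25·4 + 10·2 + 21·1 + 28·3 = 333
Jonas: 24·2 + 18·3 + 25·3 + 10·4 + 21·4 + 28·1 = 329
Yuki has the highest Borda score (369).

Yuki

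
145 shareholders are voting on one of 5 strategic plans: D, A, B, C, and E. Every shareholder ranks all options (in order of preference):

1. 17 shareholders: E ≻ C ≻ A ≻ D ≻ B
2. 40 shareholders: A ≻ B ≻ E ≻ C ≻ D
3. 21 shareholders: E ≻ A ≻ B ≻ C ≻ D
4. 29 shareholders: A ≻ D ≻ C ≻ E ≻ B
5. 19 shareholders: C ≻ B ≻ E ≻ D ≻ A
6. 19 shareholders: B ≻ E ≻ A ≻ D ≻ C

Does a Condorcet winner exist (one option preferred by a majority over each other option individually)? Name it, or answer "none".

none

Checking pairwise contests:
A beats D 126–19.
E beats A 76–69.
A beats B 107–38.
A beats C 109–36.
B beats E 78–67.
Every option loses at least one head-to-head, so there is no Condorcet winner.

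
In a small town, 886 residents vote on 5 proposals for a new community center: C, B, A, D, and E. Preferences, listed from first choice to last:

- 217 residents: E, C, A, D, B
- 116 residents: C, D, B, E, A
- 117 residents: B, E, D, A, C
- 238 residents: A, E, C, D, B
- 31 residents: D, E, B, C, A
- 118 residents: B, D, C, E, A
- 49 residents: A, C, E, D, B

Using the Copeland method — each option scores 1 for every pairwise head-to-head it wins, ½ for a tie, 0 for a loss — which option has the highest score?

C: beats B, A, and D; loses to E → score 3.
B: loses to C, A, D, and E → score 0.
A: beats B and D; loses to C and E → score 2.
D: beats B; loses to C, A, and E → score 1.
E: beats C, B, A, and D → score 4.
E has the best pairwise record.

E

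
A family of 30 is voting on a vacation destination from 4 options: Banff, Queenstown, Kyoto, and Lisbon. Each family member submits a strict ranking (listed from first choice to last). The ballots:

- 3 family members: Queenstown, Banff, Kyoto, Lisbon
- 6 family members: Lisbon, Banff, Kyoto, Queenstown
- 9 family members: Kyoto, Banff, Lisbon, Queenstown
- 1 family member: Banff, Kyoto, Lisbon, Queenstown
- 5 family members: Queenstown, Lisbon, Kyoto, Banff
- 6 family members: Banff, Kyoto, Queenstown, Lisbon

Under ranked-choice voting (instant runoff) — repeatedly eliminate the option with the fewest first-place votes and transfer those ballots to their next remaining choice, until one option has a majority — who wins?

Round 1: Banff 7, Queenstown 8, Kyoto 9, Lisbon 6. Eliminate Lisbon.
Round 2: Banff 13, Queenstown 8, Kyoto 9. Eliminate Queenstown.
Round 3: Banff 16, Kyoto 14. Banff has a majority.

Banff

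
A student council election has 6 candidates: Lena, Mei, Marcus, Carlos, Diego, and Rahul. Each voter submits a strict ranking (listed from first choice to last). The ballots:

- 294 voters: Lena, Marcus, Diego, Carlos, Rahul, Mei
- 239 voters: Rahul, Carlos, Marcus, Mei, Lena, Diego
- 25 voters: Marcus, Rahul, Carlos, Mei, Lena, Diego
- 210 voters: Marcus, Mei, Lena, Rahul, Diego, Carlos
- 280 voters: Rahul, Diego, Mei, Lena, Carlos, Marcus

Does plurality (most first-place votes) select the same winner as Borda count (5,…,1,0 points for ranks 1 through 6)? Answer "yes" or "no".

yes

Plurality — first-place votes: Lena 294, Mei 0, Marcus 235, Carlos 0, Diego 0, Rahul 519. Winner: Rahul.
Borda — scores: Lena 2924, Mei 2208, Marcus 3068, Carlos 1899, Diego 2212, Rahul 3409. Winner: Rahul.
The two methods agree.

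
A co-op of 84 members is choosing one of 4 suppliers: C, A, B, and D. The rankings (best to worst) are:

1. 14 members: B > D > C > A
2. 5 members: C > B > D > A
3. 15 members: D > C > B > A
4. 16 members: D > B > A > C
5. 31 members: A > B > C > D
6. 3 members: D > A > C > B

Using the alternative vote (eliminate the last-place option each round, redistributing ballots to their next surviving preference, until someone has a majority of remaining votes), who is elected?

Round 1: C 5, A 31, B 14, D 34. Eliminate C.
Round 2: A 31, B 19, D 34. Eliminate B.
Round 3: A 31, D 53. D has a majority.

D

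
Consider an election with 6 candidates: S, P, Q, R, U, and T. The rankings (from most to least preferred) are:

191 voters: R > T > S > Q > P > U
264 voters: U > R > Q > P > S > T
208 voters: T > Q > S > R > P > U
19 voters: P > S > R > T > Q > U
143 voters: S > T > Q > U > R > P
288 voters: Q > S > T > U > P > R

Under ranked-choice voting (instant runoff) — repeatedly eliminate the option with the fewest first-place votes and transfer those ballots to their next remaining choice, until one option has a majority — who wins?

T

Round 1: S 143, P 19, Q 288, R 191, U 264, T 208. Eliminate P.
Round 2: S 162, Q 288, R 191, U 264, T 208. Eliminate S.
Round 3: Q 288, R 210, U 264, T 351. Eliminate R.
Round 4: Q 288, U 264, T 561. T has a majority.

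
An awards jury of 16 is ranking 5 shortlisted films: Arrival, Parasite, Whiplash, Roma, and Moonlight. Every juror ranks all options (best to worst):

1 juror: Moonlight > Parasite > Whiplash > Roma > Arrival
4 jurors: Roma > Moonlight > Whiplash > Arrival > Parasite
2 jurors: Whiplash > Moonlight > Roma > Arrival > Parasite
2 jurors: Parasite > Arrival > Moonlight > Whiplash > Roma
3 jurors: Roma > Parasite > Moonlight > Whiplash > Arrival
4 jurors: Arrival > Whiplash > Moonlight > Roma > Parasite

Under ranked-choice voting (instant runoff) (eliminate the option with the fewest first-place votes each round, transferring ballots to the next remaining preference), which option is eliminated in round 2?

Round 1: Arrival 4, Parasite 2, Whiplash 2, Roma 7, Moonlight 1. Eliminate Moonlight.
Round 2: Arrival 4, Parasite 3, Whiplash 2, Roma 7. Eliminate Whiplash.

Whiplash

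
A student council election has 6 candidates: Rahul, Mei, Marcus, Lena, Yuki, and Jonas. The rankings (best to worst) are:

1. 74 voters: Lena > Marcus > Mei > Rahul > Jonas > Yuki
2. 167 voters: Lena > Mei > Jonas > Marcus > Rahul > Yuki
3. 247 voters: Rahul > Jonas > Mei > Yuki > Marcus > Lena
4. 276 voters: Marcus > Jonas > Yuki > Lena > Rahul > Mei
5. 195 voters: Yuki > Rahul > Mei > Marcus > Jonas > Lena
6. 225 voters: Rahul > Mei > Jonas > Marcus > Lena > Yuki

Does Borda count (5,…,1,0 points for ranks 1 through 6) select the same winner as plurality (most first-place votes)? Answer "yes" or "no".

yes

Borda — scores: Rahul 3731, Mei 3116, Marcus 3097, Lena 1982, Yuki 2297, Jonas 3537. Winner: Rahul.
Plurality — first-place votes: Rahul 472, Mei 0, Marcus 276, Lena 241, Yuki 195, Jonas 0. Winner: Rahul.
The two methods agree.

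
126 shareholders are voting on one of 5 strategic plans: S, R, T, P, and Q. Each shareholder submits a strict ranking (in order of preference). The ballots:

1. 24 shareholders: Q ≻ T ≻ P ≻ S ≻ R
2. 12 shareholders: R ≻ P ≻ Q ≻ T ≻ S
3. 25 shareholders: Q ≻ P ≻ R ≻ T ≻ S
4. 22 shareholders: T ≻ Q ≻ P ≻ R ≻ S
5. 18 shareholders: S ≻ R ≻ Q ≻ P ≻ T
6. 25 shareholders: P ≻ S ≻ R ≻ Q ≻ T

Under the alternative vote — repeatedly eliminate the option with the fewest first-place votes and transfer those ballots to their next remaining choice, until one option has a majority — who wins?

Round 1: S 18, R 12, T 22, P 25, Q 49. Eliminate R.
Round 2: S 18, T 22, P 37, Q 49. Eliminate S.
Round 3: T 22, P 37, Q 67. Q has a majority.

Q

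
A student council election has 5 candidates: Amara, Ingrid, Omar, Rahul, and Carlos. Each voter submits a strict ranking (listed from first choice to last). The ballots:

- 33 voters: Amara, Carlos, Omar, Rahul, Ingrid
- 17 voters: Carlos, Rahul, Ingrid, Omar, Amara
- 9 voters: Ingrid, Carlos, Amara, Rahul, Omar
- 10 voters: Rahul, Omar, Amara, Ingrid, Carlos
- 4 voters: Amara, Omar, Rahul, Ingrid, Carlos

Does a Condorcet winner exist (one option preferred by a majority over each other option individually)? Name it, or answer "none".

Amara vs Ingrid: 47–26 for Amara.
Amara vs Omar: 46–27 for Amara.
Amara vs Rahul: 46–27 for Amara.
Amara vs Carlos: 47–26 for Amara.
Amara beats every other option head-to-head.

Amara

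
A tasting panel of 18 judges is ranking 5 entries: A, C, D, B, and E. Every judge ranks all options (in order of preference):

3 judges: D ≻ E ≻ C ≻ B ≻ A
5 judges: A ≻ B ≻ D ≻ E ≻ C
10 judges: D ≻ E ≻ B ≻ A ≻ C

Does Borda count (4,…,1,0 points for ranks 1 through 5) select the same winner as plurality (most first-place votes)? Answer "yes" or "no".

Borda — scores: A 30, C 6, D 62, B 38, E 44. Winner: D.
Plurality — first-place votes: A 5, C 0, D 13, B 0, E 0. Winner: D.
The two methods agree.

yes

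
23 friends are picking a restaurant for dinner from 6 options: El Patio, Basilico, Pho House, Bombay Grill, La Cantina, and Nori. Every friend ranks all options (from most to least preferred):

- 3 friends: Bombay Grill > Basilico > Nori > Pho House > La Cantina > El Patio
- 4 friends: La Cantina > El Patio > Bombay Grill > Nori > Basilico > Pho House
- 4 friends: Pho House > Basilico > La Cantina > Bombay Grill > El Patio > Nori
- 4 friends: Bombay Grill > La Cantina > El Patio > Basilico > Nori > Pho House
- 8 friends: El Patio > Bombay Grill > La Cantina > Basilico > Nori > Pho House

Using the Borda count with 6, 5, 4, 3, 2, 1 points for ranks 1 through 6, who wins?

El Patio: 3·1 + 4·5 + 4·2 + 4·4 + 8·6 = 95
Basilico: 3·5 + 4·2 + 4·5 + 4·3 + 8·3 = 79
Pho House: 3·3 + 4·1 + 4·6 + 4·1 + 8·1 = 49
Bombay Grill: 3·6 + 4·4 + 4·3 + 4·6 + 8·5 = 110
La Cantina: 3·2 + 4·6 + 4·4 + 4·5 + 8·4 = 98
Nori: 3·4 + 4·3 + 4·1 + 4·2 + 8·2 = 52
Bombay Grill has the highest Borda score (110).

Bombay Grill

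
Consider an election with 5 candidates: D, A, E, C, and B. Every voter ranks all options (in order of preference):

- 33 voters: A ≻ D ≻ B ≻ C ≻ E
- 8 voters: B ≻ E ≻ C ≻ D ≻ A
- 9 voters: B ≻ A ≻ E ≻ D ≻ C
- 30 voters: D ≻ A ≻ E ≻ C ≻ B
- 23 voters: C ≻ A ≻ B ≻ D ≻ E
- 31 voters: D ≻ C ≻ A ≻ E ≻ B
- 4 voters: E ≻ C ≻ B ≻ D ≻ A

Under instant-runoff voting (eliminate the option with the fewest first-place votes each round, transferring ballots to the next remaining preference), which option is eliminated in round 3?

C

Round 1: D 61, A 33, E 4, C 23, B 17. Eliminate E.
Round 2: D 61, A 33, C 27, B 17. Eliminate B.
Round 3: D 61, A 42, C 35. Eliminate C.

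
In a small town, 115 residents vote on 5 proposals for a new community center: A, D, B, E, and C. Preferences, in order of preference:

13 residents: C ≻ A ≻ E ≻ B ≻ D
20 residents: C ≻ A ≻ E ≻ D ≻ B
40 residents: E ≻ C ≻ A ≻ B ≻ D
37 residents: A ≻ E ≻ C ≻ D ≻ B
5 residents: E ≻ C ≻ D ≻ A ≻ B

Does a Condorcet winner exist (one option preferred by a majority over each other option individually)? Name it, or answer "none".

Checking pairwise contests:
C beats A 78–37.
A beats D 110–5.
A beats B 115–0.
A beats E 70–45.
E beats C 82–33.
Every option loses at least one head-to-head, so there is no Condorcet winner.

none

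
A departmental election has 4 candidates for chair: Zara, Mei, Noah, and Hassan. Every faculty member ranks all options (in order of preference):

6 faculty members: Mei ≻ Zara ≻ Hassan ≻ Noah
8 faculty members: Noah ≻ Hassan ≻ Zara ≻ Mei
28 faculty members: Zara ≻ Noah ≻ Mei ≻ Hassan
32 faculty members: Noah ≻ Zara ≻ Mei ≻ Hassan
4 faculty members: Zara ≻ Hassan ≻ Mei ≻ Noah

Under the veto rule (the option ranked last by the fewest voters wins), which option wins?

Zara

Last-place votes: Zara 0, Mei 8, Noah 10, Hassan 60.
Zara is ranked last by the fewest voters, so Zara wins.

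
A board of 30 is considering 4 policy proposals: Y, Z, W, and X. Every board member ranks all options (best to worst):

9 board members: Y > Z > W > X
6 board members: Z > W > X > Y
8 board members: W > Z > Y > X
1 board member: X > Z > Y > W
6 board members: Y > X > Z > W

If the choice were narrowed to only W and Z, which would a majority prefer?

Voters preferring W to Z: 8; preferring Z to W: 22.
Z wins the head-to-head.

Z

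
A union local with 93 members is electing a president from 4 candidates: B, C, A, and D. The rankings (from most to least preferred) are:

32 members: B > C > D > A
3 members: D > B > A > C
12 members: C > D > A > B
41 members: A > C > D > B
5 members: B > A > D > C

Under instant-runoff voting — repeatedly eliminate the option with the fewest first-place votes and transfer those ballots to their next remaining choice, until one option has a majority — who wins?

A

Round 1: B 37, C 12, A 41, D 3. Eliminate D.
Round 2: B 40, C 12, A 41. Eliminate C.
Round 3: B 40, A 53. A has a majority.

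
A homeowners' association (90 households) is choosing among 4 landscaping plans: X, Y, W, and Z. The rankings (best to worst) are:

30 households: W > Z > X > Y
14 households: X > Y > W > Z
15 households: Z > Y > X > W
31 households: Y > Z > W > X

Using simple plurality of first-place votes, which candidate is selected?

First-place votes: X 14, Y 31, W 30, Z 15.
Y has the most first-place votes.

Y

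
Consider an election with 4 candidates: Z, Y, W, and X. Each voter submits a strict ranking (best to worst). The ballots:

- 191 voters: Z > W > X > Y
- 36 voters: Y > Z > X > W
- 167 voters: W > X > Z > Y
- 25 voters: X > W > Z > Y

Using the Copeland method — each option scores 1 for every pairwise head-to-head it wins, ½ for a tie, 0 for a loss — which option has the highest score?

Z

Z: beats Y, W, and X → score 3.
Y: loses to Z, W, and X → score 0.
W: beats Y and X; loses to Z → score 2.
X: beats Y; loses to Z and W → score 1.
Z has the best pairwise record.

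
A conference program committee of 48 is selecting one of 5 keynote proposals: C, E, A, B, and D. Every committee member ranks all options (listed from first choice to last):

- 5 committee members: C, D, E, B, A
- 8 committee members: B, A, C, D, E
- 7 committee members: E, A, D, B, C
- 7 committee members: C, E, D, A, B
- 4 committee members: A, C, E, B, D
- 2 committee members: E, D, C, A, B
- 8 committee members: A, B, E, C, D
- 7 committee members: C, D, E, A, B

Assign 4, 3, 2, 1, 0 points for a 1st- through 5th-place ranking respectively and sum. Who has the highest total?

C

C: 5·4 + 8·2 + 7·0 + 7·4 + 4·3 + 2·2 + 8·1 + 7·4 = 116
E: 5·2 + 8·0 + 7·4 + 7·3 + 4·2 + 2·4 + 8·2 + 7·2 = 105
A: 5·0 + 8·3 + 7·3 + 7·1 + 4·4 + 2·1 + 8·4 + 7·1 = 109
B: 5·1 + 8·4 + 7·1 + 7·0 + 4·1 + 2·0 + 8·3 + 7·0 = 72
D: 5·3 + 8·1 + 7·2 + 7·2 + 4·0 + 2·3 + 8·0 + 7·3 = 78
C has the highest Borda score (116).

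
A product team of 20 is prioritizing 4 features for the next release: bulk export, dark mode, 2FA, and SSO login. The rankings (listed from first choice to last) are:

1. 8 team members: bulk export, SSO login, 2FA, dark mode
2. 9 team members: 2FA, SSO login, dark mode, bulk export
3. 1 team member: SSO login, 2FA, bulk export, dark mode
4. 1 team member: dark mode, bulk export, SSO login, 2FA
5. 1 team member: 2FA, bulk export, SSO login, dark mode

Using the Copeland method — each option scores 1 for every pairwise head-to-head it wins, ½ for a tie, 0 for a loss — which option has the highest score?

bulk export: ties dark mode and SSO login; loses to 2FA → score 1.
dark mode: ties bulk export; loses to 2FA and SSO login → score 0.5.
2FA: beats bulk export and dark mode; ties SSO login → score 2.5.
SSO login: beats dark mode; ties bulk export and 2FA → score 2.
2FA has the best pairwise record.

2FA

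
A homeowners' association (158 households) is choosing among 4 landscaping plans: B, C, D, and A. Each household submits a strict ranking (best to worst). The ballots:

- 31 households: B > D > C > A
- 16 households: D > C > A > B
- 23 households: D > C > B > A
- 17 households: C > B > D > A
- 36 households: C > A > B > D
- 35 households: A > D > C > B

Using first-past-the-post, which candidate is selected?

C

First-place votes: B 31, C 53, D 39, A 35.
C has the most first-place votes.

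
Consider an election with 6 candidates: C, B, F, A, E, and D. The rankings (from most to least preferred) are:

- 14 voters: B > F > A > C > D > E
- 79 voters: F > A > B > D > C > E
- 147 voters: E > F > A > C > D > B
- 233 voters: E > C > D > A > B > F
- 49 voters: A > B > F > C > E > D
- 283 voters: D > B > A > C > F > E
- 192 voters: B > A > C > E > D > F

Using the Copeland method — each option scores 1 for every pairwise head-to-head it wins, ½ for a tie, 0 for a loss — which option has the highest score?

C: beats F, E, and D; loses to B and A → score 3.
B: beats C, F, and E; loses to A and D → score 3.
F: loses to C, B, A, E, and D → score 0.
A: beats C, B, F, and E; loses to D → score 4.
E: beats F and D; loses to C, B, and A → score 2.
D: beats B, F, and A; loses to C and E → score 3.
A has the best pairwise record.

A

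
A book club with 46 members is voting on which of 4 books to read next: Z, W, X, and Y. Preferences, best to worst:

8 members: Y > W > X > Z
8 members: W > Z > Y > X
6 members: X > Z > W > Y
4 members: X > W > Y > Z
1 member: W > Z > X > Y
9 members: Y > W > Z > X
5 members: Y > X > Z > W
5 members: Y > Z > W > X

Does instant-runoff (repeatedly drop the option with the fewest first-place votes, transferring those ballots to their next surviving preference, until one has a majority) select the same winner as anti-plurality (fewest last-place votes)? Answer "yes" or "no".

no

Instant-runoff — R1 Z 0, W 9, X 10, Y 27 (Y winner). Winner: Y.
Anti-plurality — last-place votes: Z 12, W 5, X 22, Y 7. Winner: W.
The two methods disagree.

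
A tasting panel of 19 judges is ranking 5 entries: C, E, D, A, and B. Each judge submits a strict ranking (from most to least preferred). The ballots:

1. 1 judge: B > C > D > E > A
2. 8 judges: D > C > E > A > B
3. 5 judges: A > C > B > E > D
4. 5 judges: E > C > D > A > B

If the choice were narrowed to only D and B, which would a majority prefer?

Voters preferring D to B: 13; preferring B to D: 6.
D wins the head-to-head.

D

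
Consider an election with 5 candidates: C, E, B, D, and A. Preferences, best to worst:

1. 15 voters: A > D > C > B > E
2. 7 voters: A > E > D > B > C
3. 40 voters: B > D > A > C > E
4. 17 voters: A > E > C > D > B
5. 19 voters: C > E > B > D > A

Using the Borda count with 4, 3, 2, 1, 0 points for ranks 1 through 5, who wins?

A

C: 15·2 + 7·0 + 40·1 + 17·2 + 19·4 = 180
E: 15·0 + 7·3 + 40·0 + 17·3 + 19·3 = 129
B: 15·1 + 7·1 + 40·4 + 17·0 + 19·2 = 220
D: 15·3 + 7·2 + 40·3 + 17·1 + 19·1 = 215
A: 15·4 + 7·4 + 40·2 + 17·4 + 19·0 = 236
A has the highest Borda score (236).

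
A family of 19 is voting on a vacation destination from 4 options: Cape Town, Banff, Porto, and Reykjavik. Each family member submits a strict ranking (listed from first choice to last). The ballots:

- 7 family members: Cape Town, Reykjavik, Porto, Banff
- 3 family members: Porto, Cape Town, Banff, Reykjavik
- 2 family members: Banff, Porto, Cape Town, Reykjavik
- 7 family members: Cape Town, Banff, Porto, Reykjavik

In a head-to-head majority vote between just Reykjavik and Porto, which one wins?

Voters preferring Reykjavik to Porto: 7; preferring Porto to Reykjavik: 12.
Porto wins the head-to-head.

Porto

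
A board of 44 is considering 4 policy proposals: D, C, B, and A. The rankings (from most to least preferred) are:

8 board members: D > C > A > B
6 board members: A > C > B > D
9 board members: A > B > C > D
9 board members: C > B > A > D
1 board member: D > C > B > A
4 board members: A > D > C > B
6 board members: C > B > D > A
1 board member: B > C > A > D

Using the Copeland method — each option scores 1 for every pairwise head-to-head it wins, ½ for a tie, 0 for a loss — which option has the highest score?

C

D: loses to C, B, and A → score 0.
C: beats D, B, and A → score 3.
B: beats D; loses to C and A → score 1.
A: beats D and B; loses to C → score 2.
C has the best pairwise record.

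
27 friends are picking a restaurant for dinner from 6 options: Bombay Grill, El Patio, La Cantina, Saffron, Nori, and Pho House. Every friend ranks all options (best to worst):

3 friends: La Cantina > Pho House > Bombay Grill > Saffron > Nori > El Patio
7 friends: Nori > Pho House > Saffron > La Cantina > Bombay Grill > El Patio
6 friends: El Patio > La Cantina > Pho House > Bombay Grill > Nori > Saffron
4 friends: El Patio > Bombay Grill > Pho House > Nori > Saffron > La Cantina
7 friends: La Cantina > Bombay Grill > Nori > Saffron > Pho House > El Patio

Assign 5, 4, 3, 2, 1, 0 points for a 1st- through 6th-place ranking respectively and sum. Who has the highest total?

Bombay Grill: 3·3 + 7·1 + 6·2 + 4·4 + 7·4 = 72
El Patio: 3·0 + 7·0 + 6·5 + 4·5 + 7·0 = 50
La Cantina: 3·5 + 7·2 + 6·4 + 4·0 + 7·5 = 88
Saffron: 3·2 + 7·3 + 6·0 + 4·1 + 7·2 = 45
Nori: 3·1 + 7·5 + 6·1 + 4·2 + 7·3 = 73
Pho House: 3·4 + 7·4 + 6·3 + 4·3 + 7·1 = 77
La Cantina has the highest Borda score (88).

La Cantina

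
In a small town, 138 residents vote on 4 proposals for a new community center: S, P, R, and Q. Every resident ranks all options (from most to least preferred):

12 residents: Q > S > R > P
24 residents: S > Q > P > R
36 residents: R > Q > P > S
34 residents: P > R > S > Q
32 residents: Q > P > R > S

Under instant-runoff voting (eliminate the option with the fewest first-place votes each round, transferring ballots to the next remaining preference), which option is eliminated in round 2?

P

Round 1: S 24, P 34, R 36, Q 44. Eliminate S.
Round 2: P 34, R 36, Q 68. Eliminate P.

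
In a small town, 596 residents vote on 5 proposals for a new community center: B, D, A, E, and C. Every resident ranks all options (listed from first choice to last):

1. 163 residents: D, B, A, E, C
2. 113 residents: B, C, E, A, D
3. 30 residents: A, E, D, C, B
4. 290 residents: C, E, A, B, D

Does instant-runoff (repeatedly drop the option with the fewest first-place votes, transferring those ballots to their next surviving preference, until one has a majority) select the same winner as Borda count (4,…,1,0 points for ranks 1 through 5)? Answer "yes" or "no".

Instant-runoff — R1 B 113, D 163, A 30, E 0, C 290 (E out); R2 B 113, D 163, A 30, C 290 (A out); R3 B 113, D 193, C 290 (B out); R4 D 193, C 403 (C winner). Winner: C.
Borda — scores: B 1231, D 712, A 1139, E 1349, C 1529. Winner: C.
The two methods agree.

yes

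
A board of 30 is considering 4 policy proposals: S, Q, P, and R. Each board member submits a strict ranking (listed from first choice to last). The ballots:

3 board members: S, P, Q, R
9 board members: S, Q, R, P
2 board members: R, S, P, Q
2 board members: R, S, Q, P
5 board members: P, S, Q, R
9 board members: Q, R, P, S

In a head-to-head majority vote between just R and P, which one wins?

Voters preferring R to P: 22; preferring P to R: 8.
R wins the head-to-head.

R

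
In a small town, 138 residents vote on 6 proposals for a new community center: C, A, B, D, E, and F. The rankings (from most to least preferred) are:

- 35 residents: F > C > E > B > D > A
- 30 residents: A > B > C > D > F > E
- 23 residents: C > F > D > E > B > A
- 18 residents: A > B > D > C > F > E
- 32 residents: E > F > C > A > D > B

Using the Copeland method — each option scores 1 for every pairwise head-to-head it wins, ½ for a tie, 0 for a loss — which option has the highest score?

C: beats A, B, D, E, and F → score 5.
A: beats B and D; loses to C, E, and F → score 2.
B: beats D; loses to C, A, E, and F → score 1.
D: beats E; loses to C, A, B, and F → score 1.
E: beats A and B; loses to C, D, and F → score 2.
F: beats A, B, D, and E; loses to C → score 4.
C has the best pairwise record.

C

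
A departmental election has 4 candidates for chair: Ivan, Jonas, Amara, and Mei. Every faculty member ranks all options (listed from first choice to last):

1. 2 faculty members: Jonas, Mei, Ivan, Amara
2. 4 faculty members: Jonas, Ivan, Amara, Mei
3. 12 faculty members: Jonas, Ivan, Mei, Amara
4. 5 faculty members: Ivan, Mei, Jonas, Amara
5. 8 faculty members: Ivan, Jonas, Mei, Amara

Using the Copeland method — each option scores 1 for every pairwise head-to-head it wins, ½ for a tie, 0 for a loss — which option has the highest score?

Jonas

Ivan: beats Amara and Mei; loses to Jonas → score 2.
Jonas: beats Ivan, Amara, and Mei → score 3.
Amara: loses to Ivan, Jonas, and Mei → score 0.
Mei: beats Amara; loses to Ivan and Jonas → score 1.
Jonas has the best pairwise record.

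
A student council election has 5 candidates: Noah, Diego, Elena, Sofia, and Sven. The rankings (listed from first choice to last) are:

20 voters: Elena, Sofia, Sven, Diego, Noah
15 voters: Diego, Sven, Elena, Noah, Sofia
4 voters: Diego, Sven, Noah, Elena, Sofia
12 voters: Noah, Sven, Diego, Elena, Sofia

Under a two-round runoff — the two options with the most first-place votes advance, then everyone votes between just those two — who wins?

Round 1 first-place votes: Noah 12, Diego 19, Elena 20, Sofia 0, Sven 0.
Elena and Diego advance.
Runoff: Elena is preferred to Diego by 20 voters; Diego by 31.
Diego wins the runoff.

Diego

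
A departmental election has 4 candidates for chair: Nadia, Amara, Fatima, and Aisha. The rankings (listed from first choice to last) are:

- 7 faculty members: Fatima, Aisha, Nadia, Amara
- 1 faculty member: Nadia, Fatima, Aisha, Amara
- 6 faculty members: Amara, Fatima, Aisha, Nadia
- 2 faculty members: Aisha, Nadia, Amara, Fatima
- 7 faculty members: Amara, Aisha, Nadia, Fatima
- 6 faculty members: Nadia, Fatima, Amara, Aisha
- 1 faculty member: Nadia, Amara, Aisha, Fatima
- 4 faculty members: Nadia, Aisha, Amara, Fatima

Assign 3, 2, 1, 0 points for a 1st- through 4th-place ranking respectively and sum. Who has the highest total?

Nadia: 7·1 + 1·3 + 6·0 + 2·2 + 7·1 + 6·3 + 1·3 + 4·3 = 54
Amara: 7·0 + 1·0 + 6·3 + 2·1 + 7·3 + 6·1 + 1·2 + 4·1 = 53
Fatima: 7·3 + 1·2 + 6·2 + 2·0 + 7·0 + 6·2 + 1·0 + 4·0 = 47
Aisha: 7·2 + 1·1 + 6·1 + 2·3 + 7·2 + 6·0 + 1·1 + 4·2 = 50
Nadia has the highest Borda score (54).

Nadia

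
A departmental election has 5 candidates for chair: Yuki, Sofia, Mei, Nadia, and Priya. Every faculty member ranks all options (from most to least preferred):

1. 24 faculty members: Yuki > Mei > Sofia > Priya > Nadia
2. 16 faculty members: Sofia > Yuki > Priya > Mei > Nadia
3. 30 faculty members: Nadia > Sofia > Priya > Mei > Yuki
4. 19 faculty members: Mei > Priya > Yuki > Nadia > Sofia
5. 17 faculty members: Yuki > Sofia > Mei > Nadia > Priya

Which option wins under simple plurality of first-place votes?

Yuki

First-place votes: Yuki 41, Sofia 16, Mei 19, Nadia 30, Priya 0.
Yuki has the most first-place votes.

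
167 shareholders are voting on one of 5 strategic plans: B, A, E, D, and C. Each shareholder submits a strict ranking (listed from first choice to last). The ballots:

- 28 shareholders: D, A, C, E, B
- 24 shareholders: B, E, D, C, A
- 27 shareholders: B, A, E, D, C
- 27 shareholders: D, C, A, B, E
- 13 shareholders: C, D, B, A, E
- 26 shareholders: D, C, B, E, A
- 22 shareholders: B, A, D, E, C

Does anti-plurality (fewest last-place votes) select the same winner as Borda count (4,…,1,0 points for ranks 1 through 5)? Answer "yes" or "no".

Anti-plurality — last-place votes: B 28, A 50, E 40, D 0, C 49. Winner: D.
Borda — scores: B 397, A 298, E 202, D 482, C 291. Winner: D.
The two methods agree.

yes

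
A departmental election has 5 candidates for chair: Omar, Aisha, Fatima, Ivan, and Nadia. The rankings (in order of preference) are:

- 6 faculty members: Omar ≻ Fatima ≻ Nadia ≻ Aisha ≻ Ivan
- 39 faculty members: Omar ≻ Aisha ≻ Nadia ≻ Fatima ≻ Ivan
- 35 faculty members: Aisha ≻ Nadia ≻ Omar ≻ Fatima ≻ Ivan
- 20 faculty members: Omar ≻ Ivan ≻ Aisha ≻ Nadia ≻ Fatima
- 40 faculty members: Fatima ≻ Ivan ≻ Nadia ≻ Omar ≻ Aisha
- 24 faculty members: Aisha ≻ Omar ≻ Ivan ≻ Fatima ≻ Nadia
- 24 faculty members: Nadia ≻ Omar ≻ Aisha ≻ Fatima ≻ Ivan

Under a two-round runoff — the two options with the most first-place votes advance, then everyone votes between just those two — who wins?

Omar

Round 1 first-place votes: Omar 65, Aisha 59, Fatima 40, Ivan 0, Nadia 24.
Omar and Aisha advance.
Runoff: Omar is preferred to Aisha by 129 voters; Aisha by 59.
Omar wins the runoff.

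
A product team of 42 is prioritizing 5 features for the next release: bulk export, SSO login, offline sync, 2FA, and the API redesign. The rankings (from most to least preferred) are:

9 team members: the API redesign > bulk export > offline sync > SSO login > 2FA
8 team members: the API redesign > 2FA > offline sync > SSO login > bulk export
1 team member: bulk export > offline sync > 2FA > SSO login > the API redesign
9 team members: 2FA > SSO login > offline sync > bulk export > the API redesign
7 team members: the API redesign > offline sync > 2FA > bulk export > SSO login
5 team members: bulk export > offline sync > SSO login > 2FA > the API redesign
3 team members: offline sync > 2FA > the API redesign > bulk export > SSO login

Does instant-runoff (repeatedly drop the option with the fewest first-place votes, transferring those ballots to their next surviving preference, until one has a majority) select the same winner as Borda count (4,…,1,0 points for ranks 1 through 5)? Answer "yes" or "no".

Instant-runoff — R1 bulk export 6, SSO login 0, offline sync 3, 2FA 9, the API redesign 24 (the API redesign winner). Winner: the API redesign.
Borda — scores: bulk export 70, SSO login 55, offline sync 103, 2FA 90, the API redesign 102. Winner: offline sync.
The two methods disagree.

no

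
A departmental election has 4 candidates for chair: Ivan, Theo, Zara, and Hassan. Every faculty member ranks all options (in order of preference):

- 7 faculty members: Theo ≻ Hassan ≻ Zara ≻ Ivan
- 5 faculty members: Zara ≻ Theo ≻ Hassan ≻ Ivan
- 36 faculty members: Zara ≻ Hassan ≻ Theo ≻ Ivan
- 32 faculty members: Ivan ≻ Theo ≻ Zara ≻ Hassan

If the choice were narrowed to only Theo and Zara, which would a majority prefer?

Zara

Voters preferring Theo to Zara: 39; preferring Zara to Theo: 41.
Zara wins the head-to-head.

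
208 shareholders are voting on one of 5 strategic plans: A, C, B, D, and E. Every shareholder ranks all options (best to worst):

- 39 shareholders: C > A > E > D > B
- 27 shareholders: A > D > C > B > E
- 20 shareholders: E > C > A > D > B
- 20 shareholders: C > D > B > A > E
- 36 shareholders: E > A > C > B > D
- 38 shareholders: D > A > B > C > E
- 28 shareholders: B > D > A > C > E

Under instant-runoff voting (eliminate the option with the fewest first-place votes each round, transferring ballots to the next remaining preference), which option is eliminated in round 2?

Round 1: A 27, C 59, B 28, D 38, E 56. Eliminate A.
Round 2: C 59, B 28, D 65, E 56. Eliminate B.

B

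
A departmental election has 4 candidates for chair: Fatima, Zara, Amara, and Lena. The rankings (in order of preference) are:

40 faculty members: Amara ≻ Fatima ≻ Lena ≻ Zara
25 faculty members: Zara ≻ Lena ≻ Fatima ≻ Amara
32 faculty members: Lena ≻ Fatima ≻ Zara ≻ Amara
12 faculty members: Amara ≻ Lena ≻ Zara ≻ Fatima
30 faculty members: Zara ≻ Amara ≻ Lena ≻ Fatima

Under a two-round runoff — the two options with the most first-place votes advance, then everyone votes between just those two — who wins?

Zara

Round 1 first-place votes: Fatima 0, Zara 55, Amara 52, Lena 32.
Zara and Amara advance.
Runoff: Zara is preferred to Amara by 87 voters; Amara by 52.
Zara wins the runoff.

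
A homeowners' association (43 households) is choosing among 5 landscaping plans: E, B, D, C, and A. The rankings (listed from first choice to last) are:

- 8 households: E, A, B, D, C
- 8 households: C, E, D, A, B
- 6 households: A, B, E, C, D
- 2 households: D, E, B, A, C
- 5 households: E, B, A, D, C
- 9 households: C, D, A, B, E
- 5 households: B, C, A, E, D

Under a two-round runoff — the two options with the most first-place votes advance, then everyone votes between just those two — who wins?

C

Round 1 first-place votes: E 13, B 5, D 2, C 17, A 6.
C and E advance.
Runoff: C is preferred to E by 22 voters; E by 21.
C wins the runoff.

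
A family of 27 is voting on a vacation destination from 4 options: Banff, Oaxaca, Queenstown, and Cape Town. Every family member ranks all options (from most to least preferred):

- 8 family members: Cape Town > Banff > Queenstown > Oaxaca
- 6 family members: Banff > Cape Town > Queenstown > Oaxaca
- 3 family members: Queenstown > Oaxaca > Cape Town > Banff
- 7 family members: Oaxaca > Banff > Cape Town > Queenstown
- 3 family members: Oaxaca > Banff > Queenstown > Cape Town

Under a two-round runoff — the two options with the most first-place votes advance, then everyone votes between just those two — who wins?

Cape Town

Round 1 first-place votes: Banff 6, Oaxaca 10, Queenstown 3, Cape Town 8.
Oaxaca and Cape Town advance.
Runoff: Oaxaca is preferred to Cape Town by 13 voters; Cape Town by 14.
Cape Town wins the runoff.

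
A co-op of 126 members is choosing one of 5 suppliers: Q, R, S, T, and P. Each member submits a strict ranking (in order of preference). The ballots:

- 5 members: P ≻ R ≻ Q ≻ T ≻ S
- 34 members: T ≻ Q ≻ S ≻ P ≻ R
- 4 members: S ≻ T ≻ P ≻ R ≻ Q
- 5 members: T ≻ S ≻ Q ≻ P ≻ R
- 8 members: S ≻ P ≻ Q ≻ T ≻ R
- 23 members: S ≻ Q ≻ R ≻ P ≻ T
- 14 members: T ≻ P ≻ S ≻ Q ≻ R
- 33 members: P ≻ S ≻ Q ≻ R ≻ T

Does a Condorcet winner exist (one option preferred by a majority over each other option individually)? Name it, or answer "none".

S

S vs Q: 87–39 for S.
S vs R: 121–5 for S.
S vs T: 68–58 for S.
S vs P: 74–52 for S.
S beats every other option head-to-head.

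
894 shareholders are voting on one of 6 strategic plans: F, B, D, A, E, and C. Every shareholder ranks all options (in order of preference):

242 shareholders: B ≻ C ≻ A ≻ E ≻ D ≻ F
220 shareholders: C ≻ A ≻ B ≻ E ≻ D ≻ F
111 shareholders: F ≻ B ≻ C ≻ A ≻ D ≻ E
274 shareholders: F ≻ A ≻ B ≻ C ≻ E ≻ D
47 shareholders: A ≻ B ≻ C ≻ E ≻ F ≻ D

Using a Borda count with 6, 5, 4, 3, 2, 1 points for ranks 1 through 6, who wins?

F: 242·1 + 220·1 + 111·6 + 274·6 + 47·2 = 2866
B: 242·6 + 220·4 + 111·5 + 274·4 + 47·5 = 4218
D: 242·2 + 220·2 + 111·2 + 274·1 + 47·1 = 1467
A: 242·4 + 220·5 + 111·3 + 274·5 + 47·6 = 4053
E: 242·3 + 220·3 + 111·1 + 274·2 + 47·3 = 2186
C: 242·5 + 220·6 + 111·4 + 274·3 + 47·4 = 3984
B has the highest Borda score (4218).

B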